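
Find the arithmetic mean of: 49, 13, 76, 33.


Sum = 49 + 13 + 76 + 33 = 171
n = 4
Mean = 171/4 = 42.7500

Mean = 42.7500


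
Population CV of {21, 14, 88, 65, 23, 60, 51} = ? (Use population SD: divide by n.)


Mean = 46.0000
SD = 25.4222
CV = (25.4222/46.0000)*100 = 55.2655%

CV = 55.2655%


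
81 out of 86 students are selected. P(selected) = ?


P = 81/86 = 0.9419

P = 0.9419


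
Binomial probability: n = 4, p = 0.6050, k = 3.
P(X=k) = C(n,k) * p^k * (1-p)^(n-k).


C(4,3) = 4
p^3 = 0.221445
(1-p)^1 = 0.395000
P = 4 * 0.221445 * 0.395000 = 0.3499

P(X=3) = 0.3499


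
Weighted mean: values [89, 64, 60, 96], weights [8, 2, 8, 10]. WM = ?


Numerator = 89*8 + 64*2 + 60*8 + 96*10 = 2280
Denominator = 8 + 2 + 8 + 10 = 28
WM = 2280/28 = 81.4286

WM = 81.4286


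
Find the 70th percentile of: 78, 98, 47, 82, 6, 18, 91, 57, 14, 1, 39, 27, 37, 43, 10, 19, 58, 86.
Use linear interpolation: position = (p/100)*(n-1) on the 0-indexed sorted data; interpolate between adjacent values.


Sorted: 1, 6, 10, 14, 18, 19, 27, 37, 39, 43, 47, 57, 58, 78, 82, 86, 91, 98
n = 18
Index = 70/100 * 17 = 11.9000
Lower = data[11] = 57, Upper = data[12] = 58
P70 = 57 + 0.9000*(1) = 57.9000

P70 = 57.9000


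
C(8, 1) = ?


C(8,1) = 8!/(1! × 7!)
= 40320/(1 × 5040)
= 8

C(8,1) = 8


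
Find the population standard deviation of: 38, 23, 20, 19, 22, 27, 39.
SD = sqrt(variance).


Mean = 26.8571
Variance = 59.8367
SD = sqrt(59.8367) = 7.7354

SD = 7.7354


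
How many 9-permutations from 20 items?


P(20,9) = 20!/11!
= 2432902008176640000/39916800
= 60949324800

P(20,9) = 60949324800


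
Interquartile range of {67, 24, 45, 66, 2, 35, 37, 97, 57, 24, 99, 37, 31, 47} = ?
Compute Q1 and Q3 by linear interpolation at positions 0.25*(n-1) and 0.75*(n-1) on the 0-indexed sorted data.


Sorted: 2, 24, 24, 31, 35, 37, 37, 45, 47, 57, 66, 67, 97, 99
Q1 (25th %ile) = 32.0000
Q3 (75th %ile) = 63.7500
IQR = 63.7500 - 32.0000 = 31.7500

IQR = 31.7500


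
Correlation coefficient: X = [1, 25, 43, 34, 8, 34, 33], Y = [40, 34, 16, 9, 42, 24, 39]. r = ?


Mean X = 25.4286, Mean Y = 29.1429
SD X = 14.211234, SD Y = 12.005101
Cov = -123.489796
r = -123.489796/(14.211234*12.005101) = -0.7238

r = -0.7238


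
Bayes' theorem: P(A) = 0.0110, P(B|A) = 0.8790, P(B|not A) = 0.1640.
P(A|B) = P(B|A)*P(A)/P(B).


P(B) = P(B|A)*P(A) + P(B|A')*P(A')
= 0.8790*0.0110 + 0.1640*0.9890
= 0.009669 + 0.162196 = 0.171865
P(A|B) = 0.009669/0.171865 = 0.0563

P(A|B) = 0.0563


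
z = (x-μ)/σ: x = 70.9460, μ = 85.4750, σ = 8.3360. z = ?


z = (70.9460 - 85.4750)/8.3360
= -14.5290/8.3360
= -1.7429

z = -1.7429


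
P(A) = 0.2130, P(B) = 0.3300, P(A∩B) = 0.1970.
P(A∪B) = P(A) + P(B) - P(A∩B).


P(A∪B) = 0.2130 + 0.3300 - 0.1970
= 0.5430 - 0.1970
= 0.3460

P(A∪B) = 0.3460


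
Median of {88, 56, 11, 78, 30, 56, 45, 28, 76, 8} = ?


Sorted: 8, 11, 28, 30, 45, 56, 56, 76, 78, 88
n = 10 (even)
Middle values: 45 and 56
Median = (45+56)/2 = 50.5000

Median = 50.5000


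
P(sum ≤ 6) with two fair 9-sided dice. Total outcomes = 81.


Total outcomes = 9×9 = 81
Favorable (sum ≤ 6): 15
P = 15/81 = 0.1852

P = 0.1852


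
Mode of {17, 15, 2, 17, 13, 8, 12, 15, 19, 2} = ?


Frequencies: 2:2, 8:1, 12:1, 13:1, 15:2, 17:2, 19:1
Max frequency = 2
Mode = 2, 15, 17

Mode = 2, 15, 17


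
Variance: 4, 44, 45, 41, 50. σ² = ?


Mean = 36.8000
Squared deviations: 1075.8400, 51.8400, 67.2400, 17.6400, 174.2400
Sum = 1386.8000
Variance = 1386.8000/5 = 277.3600

Variance = 277.3600


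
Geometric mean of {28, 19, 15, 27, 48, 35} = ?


Product = 28 × 19 × 15 × 27 × 48 × 35 = 361972800
GM = 361972800^(1/6) = 26.6960

GM = 26.6960


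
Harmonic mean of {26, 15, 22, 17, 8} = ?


Sum of reciprocals = 1/26 + 1/15 + 1/22 + 1/17 + 1/8 = 0.334406
HM = 5/0.334406 = 14.9519

HM = 14.9519


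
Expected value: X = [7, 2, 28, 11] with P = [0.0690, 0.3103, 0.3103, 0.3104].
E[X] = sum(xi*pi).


E[X] = 7*0.0690 + 2*0.3103 + 28*0.3103 + 11*0.3104
= 0.4830 + 0.6206 + 8.6884 + 3.4144
= 13.2064

E[X] = 13.2064


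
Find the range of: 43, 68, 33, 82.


Max = 82, Min = 33
Range = 82 - 33 = 49

Range = 49


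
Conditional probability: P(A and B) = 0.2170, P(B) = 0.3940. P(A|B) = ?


P(A|B) = 0.2170/0.3940 = 0.5508

P(A|B) = 0.5508


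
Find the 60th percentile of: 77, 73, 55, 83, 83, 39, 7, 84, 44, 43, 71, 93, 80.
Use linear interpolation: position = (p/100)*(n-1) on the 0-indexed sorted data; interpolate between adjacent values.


Sorted: 7, 39, 43, 44, 55, 71, 73, 77, 80, 83, 83, 84, 93
n = 13
Index = 60/100 * 12 = 7.2000
Lower = data[7] = 77, Upper = data[8] = 80
P60 = 77 + 0.2000*(3) = 77.6000

P60 = 77.6000


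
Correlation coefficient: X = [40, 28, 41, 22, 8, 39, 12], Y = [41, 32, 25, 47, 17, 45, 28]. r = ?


Mean X = 27.1429, Mean Y = 33.5714
SD X = 12.653950, SD Y = 10.335198
Cov = 63.346939
r = 63.346939/(12.653950*10.335198) = 0.4844

r = 0.4844


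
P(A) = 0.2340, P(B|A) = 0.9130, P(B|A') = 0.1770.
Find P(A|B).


P(B) = P(B|A)*P(A) + P(B|A')*P(A')
= 0.9130*0.2340 + 0.1770*0.7660
= 0.213642 + 0.135582 = 0.349224
P(A|B) = 0.213642/0.349224 = 0.6118

P(A|B) = 0.6118


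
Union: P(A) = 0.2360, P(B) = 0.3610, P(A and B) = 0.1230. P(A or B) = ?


P(A∪B) = 0.2360 + 0.3610 - 0.1230
= 0.5970 - 0.1230
= 0.4740

P(A∪B) = 0.4740


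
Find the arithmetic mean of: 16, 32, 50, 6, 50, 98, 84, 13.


Sum = 16 + 32 + 50 + 6 + 50 + 98 + 84 + 13 = 349
n = 8
Mean = 349/8 = 43.6250

Mean = 43.6250


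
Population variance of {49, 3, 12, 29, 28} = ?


Mean = 24.2000
Squared deviations: 615.0400, 449.4400, 148.8400, 23.0400, 14.4400
Sum = 1250.8000
Variance = 1250.8000/5 = 250.1600

Variance = 250.1600


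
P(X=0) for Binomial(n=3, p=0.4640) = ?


C(3,0) = 1
p^0 = 1.000000
(1-p)^3 = 0.153991
P = 1 * 1.000000 * 0.153991 = 0.1540

P(X=0) = 0.1540


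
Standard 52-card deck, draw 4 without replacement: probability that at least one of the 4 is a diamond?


P(at least one) = 1 - P(none)
P(none) = (39/52) × (38/51) × (37/50) × (36/49) = 0.303818
P(at least one) = 1 - 0.303818 = 0.6962

P = 0.6962


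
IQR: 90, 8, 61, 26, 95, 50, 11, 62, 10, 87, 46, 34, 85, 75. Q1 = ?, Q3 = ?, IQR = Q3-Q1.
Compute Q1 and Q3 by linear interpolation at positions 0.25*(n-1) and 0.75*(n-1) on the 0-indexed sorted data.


Sorted: 8, 10, 11, 26, 34, 46, 50, 61, 62, 75, 85, 87, 90, 95
Q1 (25th %ile) = 28.0000
Q3 (75th %ile) = 82.5000
IQR = 82.5000 - 28.0000 = 54.5000

IQR = 54.5000


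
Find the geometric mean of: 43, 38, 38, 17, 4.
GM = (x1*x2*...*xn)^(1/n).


Product = 43 × 38 × 38 × 17 × 4 = 4222256
GM = 4222256^(1/5) = 21.1402

GM = 21.1402


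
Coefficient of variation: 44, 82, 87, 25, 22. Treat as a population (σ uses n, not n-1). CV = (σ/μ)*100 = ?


Mean = 52.0000
SD = 27.6333
CV = (27.6333/52.0000)*100 = 53.1410%

CV = 53.1410%


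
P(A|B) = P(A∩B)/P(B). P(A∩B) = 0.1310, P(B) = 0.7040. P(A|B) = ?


P(A|B) = 0.1310/0.7040 = 0.1861

P(A|B) = 0.1861


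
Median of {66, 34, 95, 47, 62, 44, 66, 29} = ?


Sorted: 29, 34, 44, 47, 62, 66, 66, 95
n = 8 (even)
Middle values: 47 and 62
Median = (47+62)/2 = 54.5000

Median = 54.5000


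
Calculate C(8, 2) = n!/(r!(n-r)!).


C(8,2) = 8!/(2! × 6!)
= 40320/(2 × 720)
= 28

C(8,2) = 28


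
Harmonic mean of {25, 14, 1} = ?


Sum of reciprocals = 1/25 + 1/14 + 1/1 = 1.111429
HM = 3/1.111429 = 2.6992

HM = 2.6992


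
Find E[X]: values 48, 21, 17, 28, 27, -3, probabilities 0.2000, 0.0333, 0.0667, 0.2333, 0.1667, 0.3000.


E[X] = 48*0.2000 + 21*0.0333 + 17*0.0667 + 28*0.2333 + 27*0.1667 - 3*0.3000
= 9.6000 + 0.6993 + 1.1339 + 6.5324 + 4.5009 - 0.9000
= 21.5665

E[X] = 21.5665


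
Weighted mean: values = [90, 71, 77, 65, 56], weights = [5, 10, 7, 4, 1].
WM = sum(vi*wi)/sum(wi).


Numerator = 90*5 + 71*10 + 77*7 + 65*4 + 56*1 = 2015
Denominator = 5 + 10 + 7 + 4 + 1 = 27
WM = 2015/27 = 74.6296

WM = 74.6296


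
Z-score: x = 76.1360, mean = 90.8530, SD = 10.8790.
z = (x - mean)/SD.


z = (76.1360 - 90.8530)/10.8790
= -14.7170/10.8790
= -1.3528

z = -1.3528


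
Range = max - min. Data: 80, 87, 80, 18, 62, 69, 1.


Max = 87, Min = 1
Range = 87 - 1 = 86

Range = 86


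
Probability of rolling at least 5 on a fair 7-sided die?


Favorable outcomes (roll ≥ 5): 3
Total outcomes = 7
P = 3/7 = 0.4286

P = 0.4286


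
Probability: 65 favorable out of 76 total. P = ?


P = 65/76 = 0.8553

P = 0.8553


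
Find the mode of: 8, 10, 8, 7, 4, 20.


Frequencies: 4:1, 7:1, 8:2, 10:1, 20:1
Max frequency = 2
Mode = 8

Mode = 8


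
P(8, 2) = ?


P(8,2) = 8!/6!
= 40320/720
= 56

P(8,2) = 56


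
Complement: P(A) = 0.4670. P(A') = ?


P(not A) = 1 - 0.4670 = 0.5330

P(not A) = 0.5330


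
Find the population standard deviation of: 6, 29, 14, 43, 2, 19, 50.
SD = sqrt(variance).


Mean = 23.2857
Variance = 284.4898
SD = sqrt(284.4898) = 16.8668

SD = 16.8668


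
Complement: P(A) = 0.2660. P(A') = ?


P(not A) = 1 - 0.2660 = 0.7340

P(not A) = 0.7340


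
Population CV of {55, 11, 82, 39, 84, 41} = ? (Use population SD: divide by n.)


Mean = 52.0000
SD = 25.5082
CV = (25.5082/52.0000)*100 = 49.0542%

CV = 49.0542%


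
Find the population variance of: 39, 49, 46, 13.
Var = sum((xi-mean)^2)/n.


Mean = 36.7500
Squared deviations: 5.0625, 150.0625, 85.5625, 564.0625
Sum = 804.7500
Variance = 804.7500/4 = 201.1875

Variance = 201.1875


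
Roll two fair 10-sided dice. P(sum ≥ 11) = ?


Total outcomes = 10×10 = 100
Favorable (sum ≥ 11): 55
P = 55/100 = 0.5500

P = 0.5500


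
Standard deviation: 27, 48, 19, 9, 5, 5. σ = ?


Mean = 18.8333
Variance = 232.8056
SD = sqrt(232.8056) = 15.2580

SD = 15.2580


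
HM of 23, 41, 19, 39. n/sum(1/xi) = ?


Sum of reciprocals = 1/23 + 1/41 + 1/19 + 1/39 = 0.146141
HM = 4/0.146141 = 27.3708

HM = 27.3708


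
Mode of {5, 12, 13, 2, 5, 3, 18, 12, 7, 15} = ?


Frequencies: 2:1, 3:1, 5:2, 7:1, 12:2, 13:1, 15:1, 18:1
Max frequency = 2
Mode = 5, 12

Mode = 5, 12


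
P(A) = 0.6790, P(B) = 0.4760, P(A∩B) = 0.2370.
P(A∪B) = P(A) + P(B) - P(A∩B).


P(A∪B) = 0.6790 + 0.4760 - 0.2370
= 1.1550 - 0.2370
= 0.9180

P(A∪B) = 0.9180


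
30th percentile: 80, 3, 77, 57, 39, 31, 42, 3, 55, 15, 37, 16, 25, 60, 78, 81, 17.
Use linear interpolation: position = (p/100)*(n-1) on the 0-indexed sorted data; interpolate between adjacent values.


Sorted: 3, 3, 15, 16, 17, 25, 31, 37, 39, 42, 55, 57, 60, 77, 78, 80, 81
n = 17
Index = 30/100 * 16 = 4.8000
Lower = data[4] = 17, Upper = data[5] = 25
P30 = 17 + 0.8000*(8) = 23.4000

P30 = 23.4000


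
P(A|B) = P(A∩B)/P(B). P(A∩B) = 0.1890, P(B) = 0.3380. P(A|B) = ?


P(A|B) = 0.1890/0.3380 = 0.5592

P(A|B) = 0.5592


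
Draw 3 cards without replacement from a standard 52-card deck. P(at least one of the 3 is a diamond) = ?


P(at least one) = 1 - P(none)
P(none) = (39/52) × (38/51) × (37/50) = 0.413529
P(at least one) = 1 - 0.413529 = 0.5865

P = 0.5865


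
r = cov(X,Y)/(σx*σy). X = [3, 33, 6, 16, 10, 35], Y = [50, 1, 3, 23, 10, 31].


Mean X = 17.1667, Mean Y = 19.6667
SD X = 12.562068, SD Y = 17.220788
Cov = -45.277778
r = -45.277778/(12.562068*17.220788) = -0.2093

r = -0.2093


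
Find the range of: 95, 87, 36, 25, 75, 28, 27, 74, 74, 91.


Max = 95, Min = 25
Range = 95 - 25 = 70

Range = 70


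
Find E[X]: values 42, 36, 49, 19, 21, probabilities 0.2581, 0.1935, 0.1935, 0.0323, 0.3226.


E[X] = 42*0.2581 + 36*0.1935 + 49*0.1935 + 19*0.0323 + 21*0.3226
= 10.8402 + 6.9660 + 9.4815 + 0.6137 + 6.7746
= 34.6760

E[X] = 34.6760


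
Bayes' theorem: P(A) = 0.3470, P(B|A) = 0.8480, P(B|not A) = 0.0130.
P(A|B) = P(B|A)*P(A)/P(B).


P(B) = P(B|A)*P(A) + P(B|A')*P(A')
= 0.8480*0.3470 + 0.0130*0.6530
= 0.294256 + 0.008489 = 0.302745
P(A|B) = 0.294256/0.302745 = 0.9720

P(A|B) = 0.9720


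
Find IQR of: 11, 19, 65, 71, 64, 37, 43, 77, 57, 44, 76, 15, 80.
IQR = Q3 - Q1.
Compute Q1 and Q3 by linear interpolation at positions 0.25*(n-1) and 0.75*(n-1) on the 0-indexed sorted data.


Sorted: 11, 15, 19, 37, 43, 44, 57, 64, 65, 71, 76, 77, 80
Q1 (25th %ile) = 37.0000
Q3 (75th %ile) = 71.0000
IQR = 71.0000 - 37.0000 = 34.0000

IQR = 34.0000


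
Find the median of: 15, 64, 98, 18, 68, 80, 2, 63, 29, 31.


Sorted: 2, 15, 18, 29, 31, 63, 64, 68, 80, 98
n = 10 (even)
Middle values: 31 and 63
Median = (31+63)/2 = 47.0000

Median = 47.0000


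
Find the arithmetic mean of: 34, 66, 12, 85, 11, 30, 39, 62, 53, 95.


Sum = 34 + 66 + 12 + 85 + 11 + 30 + 39 + 62 + 53 + 95 = 487
n = 10
Mean = 487/10 = 48.7000

Mean = 48.7000


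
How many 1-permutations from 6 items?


P(6,1) = 6!/5!
= 720/120
= 6

P(6,1) = 6


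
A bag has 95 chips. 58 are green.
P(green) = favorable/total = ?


P = 58/95 = 0.6105

P = 0.6105


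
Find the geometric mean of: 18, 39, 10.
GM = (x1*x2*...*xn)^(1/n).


Product = 18 × 39 × 10 = 7020
GM = 7020^(1/3) = 19.1475

GM = 19.1475


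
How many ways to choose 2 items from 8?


C(8,2) = 8!/(2! × 6!)
= 40320/(2 × 720)
= 28

C(8,2) = 28


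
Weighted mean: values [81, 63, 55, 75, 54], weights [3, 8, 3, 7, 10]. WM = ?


Numerator = 81*3 + 63*8 + 55*3 + 75*7 + 54*10 = 1977
Denominator = 3 + 8 + 3 + 7 + 10 = 31
WM = 1977/31 = 63.7742

WM = 63.7742


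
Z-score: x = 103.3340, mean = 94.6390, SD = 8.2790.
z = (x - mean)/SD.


z = (103.3340 - 94.6390)/8.2790
= 8.6950/8.2790
= 1.0502

z = 1.0502


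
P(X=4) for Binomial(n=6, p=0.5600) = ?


C(6,4) = 15
p^4 = 0.098345
(1-p)^2 = 0.193600
P = 15 * 0.098345 * 0.193600 = 0.2856

P(X=4) = 0.2856


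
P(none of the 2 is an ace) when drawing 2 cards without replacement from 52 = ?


P(no aces) = (48/52) × (47/51)
= 0.8507

P = 0.8507


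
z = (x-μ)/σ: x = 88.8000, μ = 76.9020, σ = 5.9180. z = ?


z = (88.8000 - 76.9020)/5.9180
= 11.8980/5.9180
= 2.0105

z = 2.0105


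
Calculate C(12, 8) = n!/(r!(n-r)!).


C(12,8) = 12!/(8! × 4!)
= 479001600/(40320 × 24)
= 495

C(12,8) = 495


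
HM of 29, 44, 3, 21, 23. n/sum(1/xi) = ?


Sum of reciprocals = 1/29 + 1/44 + 1/3 + 1/21 + 1/23 = 0.481641
HM = 5/0.481641 = 10.3812

HM = 10.3812


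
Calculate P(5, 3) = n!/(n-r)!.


P(5,3) = 5!/2!
= 120/2
= 60

P(5,3) = 60


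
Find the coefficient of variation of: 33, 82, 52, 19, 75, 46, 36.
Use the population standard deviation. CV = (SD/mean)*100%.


Mean = 49.0000
SD = 21.0713
CV = (21.0713/49.0000)*100 = 43.0027%

CV = 43.0027%


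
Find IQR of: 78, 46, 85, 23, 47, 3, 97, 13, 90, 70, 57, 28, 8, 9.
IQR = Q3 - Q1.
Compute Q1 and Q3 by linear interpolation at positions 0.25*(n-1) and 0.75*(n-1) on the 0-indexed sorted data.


Sorted: 3, 8, 9, 13, 23, 28, 46, 47, 57, 70, 78, 85, 90, 97
Q1 (25th %ile) = 15.5000
Q3 (75th %ile) = 76.0000
IQR = 76.0000 - 15.5000 = 60.5000

IQR = 60.5000


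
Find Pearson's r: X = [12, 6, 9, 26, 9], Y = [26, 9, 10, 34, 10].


Mean X = 12.4000, Mean Y = 17.8000
SD X = 7.059745, SD Y = 10.283968
Cov = 65.280000
r = 65.280000/(7.059745*10.283968) = 0.8991

r = 0.8991


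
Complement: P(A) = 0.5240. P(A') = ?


P(not A) = 1 - 0.5240 = 0.4760

P(not A) = 0.4760


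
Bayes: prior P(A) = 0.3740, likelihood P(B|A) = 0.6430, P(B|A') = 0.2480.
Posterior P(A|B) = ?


P(B) = P(B|A)*P(A) + P(B|A')*P(A')
= 0.6430*0.3740 + 0.2480*0.6260
= 0.240482 + 0.155248 = 0.395730
P(A|B) = 0.240482/0.395730 = 0.6077

P(A|B) = 0.6077


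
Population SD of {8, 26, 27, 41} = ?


Mean = 25.5000
Variance = 137.2500
SD = sqrt(137.2500) = 11.7154

SD = 11.7154


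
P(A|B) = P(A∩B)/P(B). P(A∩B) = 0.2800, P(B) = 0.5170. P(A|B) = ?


P(A|B) = 0.2800/0.5170 = 0.5416

P(A|B) = 0.5416


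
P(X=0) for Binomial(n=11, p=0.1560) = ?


C(11,0) = 1
p^0 = 1.000000
(1-p)^11 = 0.154799
P = 1 * 1.000000 * 0.154799 = 0.1548

P(X=0) = 0.1548


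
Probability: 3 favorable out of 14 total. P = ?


P = 3/14 = 0.2143

P = 0.2143


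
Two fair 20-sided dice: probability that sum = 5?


Total outcomes = 20×20 = 400
Favorable (sum = 5): 4
P = 4/400 = 0.0100

P = 0.0100


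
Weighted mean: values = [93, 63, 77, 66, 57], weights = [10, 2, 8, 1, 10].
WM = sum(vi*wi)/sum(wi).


Numerator = 93*10 + 63*2 + 77*8 + 66*1 + 57*10 = 2308
Denominator = 10 + 2 + 8 + 1 + 10 = 31
WM = 2308/31 = 74.4516

WM = 74.4516


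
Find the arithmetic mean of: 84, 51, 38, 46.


Sum = 84 + 51 + 38 + 46 = 219
n = 4
Mean = 219/4 = 54.7500

Mean = 54.7500


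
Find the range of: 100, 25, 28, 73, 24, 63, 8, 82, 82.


Max = 100, Min = 8
Range = 100 - 8 = 92

Range = 92


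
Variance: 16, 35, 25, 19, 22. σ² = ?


Mean = 23.4000
Squared deviations: 54.7600, 134.5600, 2.5600, 19.3600, 1.9600
Sum = 213.2000
Variance = 213.2000/5 = 42.6400

Variance = 42.6400


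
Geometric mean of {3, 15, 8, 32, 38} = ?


Product = 3 × 15 × 8 × 32 × 38 = 437760
GM = 437760^(1/5) = 13.4353

GM = 13.4353


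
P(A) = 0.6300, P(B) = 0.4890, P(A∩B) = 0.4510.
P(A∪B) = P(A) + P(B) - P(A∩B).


P(A∪B) = 0.6300 + 0.4890 - 0.4510
= 1.1190 - 0.4510
= 0.6680

P(A∪B) = 0.6680


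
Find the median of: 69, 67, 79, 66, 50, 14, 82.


Sorted: 14, 50, 66, 67, 69, 79, 82
n = 7 (odd)
Middle value = 67

Median = 67


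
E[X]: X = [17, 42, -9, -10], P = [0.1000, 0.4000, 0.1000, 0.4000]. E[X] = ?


E[X] = 17*0.1000 + 42*0.4000 - 9*0.1000 - 10*0.4000
= 1.7000 + 16.8000 - 0.9000 - 4.0000
= 13.6000

E[X] = 13.6000


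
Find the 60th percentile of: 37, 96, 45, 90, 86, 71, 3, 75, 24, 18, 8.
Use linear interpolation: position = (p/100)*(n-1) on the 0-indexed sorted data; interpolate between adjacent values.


Sorted: 3, 8, 18, 24, 37, 45, 71, 75, 86, 90, 96
n = 11
Index = 60/100 * 10 = 6.0000
Lower = data[6] = 71, Upper = data[7] = 75
P60 = 71 + 0*(4) = 71.0000

P60 = 71.0000


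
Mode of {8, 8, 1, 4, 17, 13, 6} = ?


Frequencies: 1:1, 4:1, 6:1, 8:2, 13:1, 17:1
Max frequency = 2
Mode = 8

Mode = 8


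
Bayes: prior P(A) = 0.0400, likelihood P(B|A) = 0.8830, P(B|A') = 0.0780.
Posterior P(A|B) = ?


P(B) = P(B|A)*P(A) + P(B|A')*P(A')
= 0.8830*0.0400 + 0.0780*0.9600
= 0.035320 + 0.074880 = 0.110200
P(A|B) = 0.035320/0.110200 = 0.3205

P(A|B) = 0.3205


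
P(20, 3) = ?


P(20,3) = 20!/17!
= 2432902008176640000/355687428096000
= 6840

P(20,3) = 6840


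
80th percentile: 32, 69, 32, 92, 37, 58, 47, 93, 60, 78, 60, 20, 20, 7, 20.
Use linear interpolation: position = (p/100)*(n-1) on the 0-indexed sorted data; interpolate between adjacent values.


Sorted: 7, 20, 20, 20, 32, 32, 37, 47, 58, 60, 60, 69, 78, 92, 93
n = 15
Index = 80/100 * 14 = 11.2000
Lower = data[11] = 69, Upper = data[12] = 78
P80 = 69 + 0.2000*(9) = 70.8000

P80 = 70.8000


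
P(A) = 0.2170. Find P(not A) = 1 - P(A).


P(not A) = 1 - 0.2170 = 0.7830

P(not A) = 0.7830


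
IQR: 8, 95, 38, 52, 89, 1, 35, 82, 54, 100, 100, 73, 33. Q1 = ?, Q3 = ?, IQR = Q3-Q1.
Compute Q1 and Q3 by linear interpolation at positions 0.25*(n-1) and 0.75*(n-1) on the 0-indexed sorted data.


Sorted: 1, 8, 33, 35, 38, 52, 54, 73, 82, 89, 95, 100, 100
Q1 (25th %ile) = 35.0000
Q3 (75th %ile) = 89.0000
IQR = 89.0000 - 35.0000 = 54.0000

IQR = 54.0000


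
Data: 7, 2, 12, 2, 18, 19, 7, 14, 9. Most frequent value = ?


Frequencies: 2:2, 7:2, 9:1, 12:1, 14:1, 18:1, 19:1
Max frequency = 2
Mode = 2, 7

Mode = 2, 7


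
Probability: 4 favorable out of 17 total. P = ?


P = 4/17 = 0.2353

P = 0.2353


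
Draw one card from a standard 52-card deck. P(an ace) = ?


4 aces in 52 cards
P = 4/52 = 0.0769

P = 0.0769


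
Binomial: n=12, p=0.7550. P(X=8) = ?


C(12,8) = 495
p^8 = 0.105579
(1-p)^4 = 0.003603
P = 495 * 0.105579 * 0.003603 = 0.1883

P(X=8) = 0.1883


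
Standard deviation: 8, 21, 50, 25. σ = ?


Mean = 26.0000
Variance = 231.5000
SD = sqrt(231.5000) = 15.2151

SD = 15.2151


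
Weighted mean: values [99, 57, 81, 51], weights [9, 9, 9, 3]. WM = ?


Numerator = 99*9 + 57*9 + 81*9 + 51*3 = 2286
Denominator = 9 + 9 + 9 + 3 = 30
WM = 2286/30 = 76.2000

WM = 76.2000


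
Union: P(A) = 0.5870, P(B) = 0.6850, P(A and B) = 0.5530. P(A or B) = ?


P(A∪B) = 0.5870 + 0.6850 - 0.5530
= 1.2720 - 0.5530
= 0.7190

P(A∪B) = 0.7190


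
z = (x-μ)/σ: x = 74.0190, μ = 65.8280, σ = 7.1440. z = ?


z = (74.0190 - 65.8280)/7.1440
= 8.1910/7.1440
= 1.1466

z = 1.1466


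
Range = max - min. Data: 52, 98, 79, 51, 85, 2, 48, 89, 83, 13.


Max = 98, Min = 2
Range = 98 - 2 = 96

Range = 96


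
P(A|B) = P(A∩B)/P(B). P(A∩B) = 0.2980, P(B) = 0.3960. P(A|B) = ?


P(A|B) = 0.2980/0.3960 = 0.7525

P(A|B) = 0.7525


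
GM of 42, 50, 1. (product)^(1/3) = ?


Product = 42 × 50 × 1 = 2100
GM = 2100^(1/3) = 12.8058

GM = 12.8058


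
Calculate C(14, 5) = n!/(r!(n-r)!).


C(14,5) = 14!/(5! × 9!)
= 87178291200/(120 × 362880)
= 2002

C(14,5) = 2002


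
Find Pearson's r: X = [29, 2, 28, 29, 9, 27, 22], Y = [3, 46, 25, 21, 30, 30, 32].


Mean X = 20.8571, Mean Y = 26.7143
SD X = 10.133799, SD Y = 12.067835
Cov = -89.755102
r = -89.755102/(10.133799*12.067835) = -0.7339

r = -0.7339


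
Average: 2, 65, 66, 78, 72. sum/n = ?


Sum = 2 + 65 + 66 + 78 + 72 = 283
n = 5
Mean = 283/5 = 56.6000

Mean = 56.6000


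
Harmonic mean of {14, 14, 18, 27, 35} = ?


Sum of reciprocals = 1/14 + 1/14 + 1/18 + 1/27 + 1/35 = 0.264021
HM = 5/0.264021 = 18.9379

HM = 18.9379


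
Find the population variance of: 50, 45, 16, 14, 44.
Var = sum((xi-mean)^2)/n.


Mean = 33.8000
Squared deviations: 262.4400, 125.4400, 316.8400, 392.0400, 104.0400
Sum = 1200.8000
Variance = 1200.8000/5 = 240.1600

Variance = 240.1600


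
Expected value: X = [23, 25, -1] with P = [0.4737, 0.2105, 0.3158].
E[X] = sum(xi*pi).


E[X] = 23*0.4737 + 25*0.2105 - 1*0.3158
= 10.8951 + 5.2625 - 0.3158
= 15.8418

E[X] = 15.8418


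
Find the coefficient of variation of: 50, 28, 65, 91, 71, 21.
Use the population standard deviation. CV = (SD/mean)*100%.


Mean = 54.3333
SD = 24.3562
CV = (24.3562/54.3333)*100 = 44.8273%

CV = 44.8273%


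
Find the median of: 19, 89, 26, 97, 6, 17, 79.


Sorted: 6, 17, 19, 26, 79, 89, 97
n = 7 (odd)
Middle value = 26

Median = 26


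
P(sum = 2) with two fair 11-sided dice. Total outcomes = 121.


Total outcomes = 11×11 = 121
Favorable (sum = 2): 1
P = 1/121 = 0.0083

P = 0.0083


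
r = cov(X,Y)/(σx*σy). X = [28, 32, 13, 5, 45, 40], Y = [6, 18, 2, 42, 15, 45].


Mean X = 27.1667, Mean Y = 21.3333
SD X = 14.135259, SD Y = 16.569718
Cov = -3.722222
r = -3.722222/(14.135259*16.569718) = -0.0159

r = -0.0159


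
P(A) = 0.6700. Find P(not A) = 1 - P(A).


P(not A) = 1 - 0.6700 = 0.3300

P(not A) = 0.3300


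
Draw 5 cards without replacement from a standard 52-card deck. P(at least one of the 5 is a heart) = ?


P(at least one) = 1 - P(none)
P(none) = (39/52) × (38/51) × (37/50) × (36/49) × (35/48) = 0.221534
P(at least one) = 1 - 0.221534 = 0.7785

P = 0.7785


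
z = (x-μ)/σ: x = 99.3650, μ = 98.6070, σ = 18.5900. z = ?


z = (99.3650 - 98.6070)/18.5900
= 0.7580/18.5900
= 0.0408

z = 0.0408


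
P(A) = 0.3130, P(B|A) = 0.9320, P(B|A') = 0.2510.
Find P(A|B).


P(B) = P(B|A)*P(A) + P(B|A')*P(A')
= 0.9320*0.3130 + 0.2510*0.6870
= 0.291716 + 0.172437 = 0.464153
P(A|B) = 0.291716/0.464153 = 0.6285

P(A|B) = 0.6285


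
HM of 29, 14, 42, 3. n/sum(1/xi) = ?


Sum of reciprocals = 1/29 + 1/14 + 1/42 + 1/3 = 0.463054
HM = 4/0.463054 = 8.6383

HM = 8.6383


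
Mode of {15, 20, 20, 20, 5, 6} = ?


Frequencies: 5:1, 6:1, 15:1, 20:3
Max frequency = 3
Mode = 20

Mode = 20


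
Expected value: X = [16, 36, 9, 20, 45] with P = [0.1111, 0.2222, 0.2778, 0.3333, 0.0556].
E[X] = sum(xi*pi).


E[X] = 16*0.1111 + 36*0.2222 + 9*0.2778 + 20*0.3333 + 45*0.0556
= 1.7776 + 7.9992 + 2.5002 + 6.6660 + 2.5020
= 21.4450

E[X] = 21.4450


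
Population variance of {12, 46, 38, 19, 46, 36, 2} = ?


Mean = 28.4286
Squared deviations: 269.8980, 308.7551, 91.6122, 88.8980, 308.7551, 57.3265, 698.4694
Sum = 1823.7143
Variance = 1823.7143/7 = 260.5306

Variance = 260.5306


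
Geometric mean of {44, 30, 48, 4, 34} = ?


Product = 44 × 30 × 48 × 4 × 34 = 8616960
GM = 8616960^(1/5) = 24.3821

GM = 24.3821


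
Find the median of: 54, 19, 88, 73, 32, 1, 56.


Sorted: 1, 19, 32, 54, 56, 73, 88
n = 7 (odd)
Middle value = 54

Median = 54


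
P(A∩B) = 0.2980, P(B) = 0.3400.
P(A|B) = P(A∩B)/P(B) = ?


P(A|B) = 0.2980/0.3400 = 0.8765

P(A|B) = 0.8765


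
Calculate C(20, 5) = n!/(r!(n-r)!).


C(20,5) = 20!/(5! × 15!)
= 2432902008176640000/(120 × 1307674368000)
= 15504

C(20,5) = 15504


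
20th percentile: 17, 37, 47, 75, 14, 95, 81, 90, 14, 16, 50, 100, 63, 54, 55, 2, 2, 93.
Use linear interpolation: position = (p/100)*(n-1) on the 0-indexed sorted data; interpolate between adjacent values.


Sorted: 2, 2, 14, 14, 16, 17, 37, 47, 50, 54, 55, 63, 75, 81, 90, 93, 95, 100
n = 18
Index = 20/100 * 17 = 3.4000
Lower = data[3] = 14, Upper = data[4] = 16
P20 = 14 + 0.4000*(2) = 14.8000

P20 = 14.8000


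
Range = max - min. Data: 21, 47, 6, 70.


Max = 70, Min = 6
Range = 70 - 6 = 64

Range = 64


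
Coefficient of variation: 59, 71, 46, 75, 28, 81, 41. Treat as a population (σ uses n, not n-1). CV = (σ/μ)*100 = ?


Mean = 57.2857
SD = 18.1951
CV = (18.1951/57.2857)*100 = 31.7620%

CV = 31.7620%


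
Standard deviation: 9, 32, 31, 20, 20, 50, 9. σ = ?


Mean = 24.4286
Variance = 181.3878
SD = sqrt(181.3878) = 13.4680

SD = 13.4680


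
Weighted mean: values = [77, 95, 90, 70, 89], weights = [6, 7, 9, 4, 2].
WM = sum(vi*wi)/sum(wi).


Numerator = 77*6 + 95*7 + 90*9 + 70*4 + 89*2 = 2395
Denominator = 6 + 7 + 9 + 4 + 2 = 28
WM = 2395/28 = 85.5357

WM = 85.5357


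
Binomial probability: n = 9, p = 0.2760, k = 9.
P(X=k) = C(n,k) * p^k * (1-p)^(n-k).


C(9,9) = 1
p^9 = 9.293552e-06
(1-p)^0 = 1.000000
P = 1 * 9.293552e-06 * 1.000000 = 9.2936e-06

P(X=9) = 9.2936e-06


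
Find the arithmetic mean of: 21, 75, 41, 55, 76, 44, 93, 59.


Sum = 21 + 75 + 41 + 55 + 76 + 44 + 93 + 59 = 464
n = 8
Mean = 464/8 = 58.0000

Mean = 58.0000


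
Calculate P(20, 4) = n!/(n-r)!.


P(20,4) = 20!/16!
= 2432902008176640000/20922789888000
= 116280

P(20,4) = 116280


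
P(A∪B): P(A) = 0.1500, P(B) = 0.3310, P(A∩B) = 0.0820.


P(A∪B) = 0.1500 + 0.3310 - 0.0820
= 0.4810 - 0.0820
= 0.3990

P(A∪B) = 0.3990


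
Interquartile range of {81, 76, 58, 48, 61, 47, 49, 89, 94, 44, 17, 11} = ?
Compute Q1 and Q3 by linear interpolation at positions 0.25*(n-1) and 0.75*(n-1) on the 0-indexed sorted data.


Sorted: 11, 17, 44, 47, 48, 49, 58, 61, 76, 81, 89, 94
Q1 (25th %ile) = 46.2500
Q3 (75th %ile) = 77.2500
IQR = 77.2500 - 46.2500 = 31.0000

IQR = 31.0000


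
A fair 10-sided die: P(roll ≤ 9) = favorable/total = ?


Favorable outcomes (roll ≤ 9): 9
Total outcomes = 10
P = 9/10 = 0.9000

P = 0.9000


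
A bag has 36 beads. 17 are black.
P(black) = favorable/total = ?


P = 17/36 = 0.4722

P = 0.4722


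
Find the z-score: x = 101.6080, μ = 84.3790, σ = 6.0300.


z = (101.6080 - 84.3790)/6.0300
= 17.2290/6.0300
= 2.8572

z = 2.8572


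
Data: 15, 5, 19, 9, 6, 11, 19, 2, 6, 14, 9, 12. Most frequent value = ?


Frequencies: 2:1, 5:1, 6:2, 9:2, 11:1, 12:1, 14:1, 15:1, 19:2
Max frequency = 2
Mode = 6, 9, 19

Mode = 6, 9, 19


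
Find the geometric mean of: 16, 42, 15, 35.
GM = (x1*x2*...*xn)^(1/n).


Product = 16 × 42 × 15 × 35 = 352800
GM = 352800^(1/4) = 24.3715

GM = 24.3715


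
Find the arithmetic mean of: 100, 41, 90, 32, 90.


Sum = 100 + 41 + 90 + 32 + 90 = 353
n = 5
Mean = 353/5 = 70.6000

Mean = 70.6000


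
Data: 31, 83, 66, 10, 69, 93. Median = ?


Sorted: 10, 31, 66, 69, 83, 93
n = 6 (even)
Middle values: 66 and 69
Median = (66+69)/2 = 67.5000

Median = 67.5000


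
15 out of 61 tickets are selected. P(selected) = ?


P = 15/61 = 0.2459

P = 0.2459


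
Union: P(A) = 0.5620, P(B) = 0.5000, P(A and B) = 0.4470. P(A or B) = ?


P(A∪B) = 0.5620 + 0.5000 - 0.4470
= 1.0620 - 0.4470
= 0.6150

P(A∪B) = 0.6150


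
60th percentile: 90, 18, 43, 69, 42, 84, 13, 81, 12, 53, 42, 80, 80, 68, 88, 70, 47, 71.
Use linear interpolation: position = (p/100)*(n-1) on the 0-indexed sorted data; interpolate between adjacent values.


Sorted: 12, 13, 18, 42, 42, 43, 47, 53, 68, 69, 70, 71, 80, 80, 81, 84, 88, 90
n = 18
Index = 60/100 * 17 = 10.2000
Lower = data[10] = 70, Upper = data[11] = 71
P60 = 70 + 0.2000*(1) = 70.2000

P60 = 70.2000


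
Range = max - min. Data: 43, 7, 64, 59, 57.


Max = 64, Min = 7
Range = 64 - 7 = 57

Range = 57


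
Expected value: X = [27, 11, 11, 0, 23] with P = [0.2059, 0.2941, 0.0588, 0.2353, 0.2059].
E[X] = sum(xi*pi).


E[X] = 27*0.2059 + 11*0.2941 + 11*0.0588 + 0*0.2353 + 23*0.2059
= 5.5593 + 3.2351 + 0.6468 + 0 + 4.7357
= 14.1769

E[X] = 14.1769


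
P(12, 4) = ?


P(12,4) = 12!/8!
= 479001600/40320
= 11880

P(12,4) = 11880


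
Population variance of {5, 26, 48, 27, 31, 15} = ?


Mean = 25.3333
Squared deviations: 413.4444, 0.4444, 513.7778, 2.7778, 32.1111, 106.7778
Sum = 1069.3333
Variance = 1069.3333/6 = 178.2222

Variance = 178.2222


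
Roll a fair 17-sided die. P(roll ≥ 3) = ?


Favorable outcomes (roll ≥ 3): 15
Total outcomes = 17
P = 15/17 = 0.8824

P = 0.8824


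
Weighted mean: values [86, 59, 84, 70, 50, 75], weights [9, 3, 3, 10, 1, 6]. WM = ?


Numerator = 86*9 + 59*3 + 84*3 + 70*10 + 50*1 + 75*6 = 2403
Denominator = 9 + 3 + 3 + 10 + 1 + 6 = 32
WM = 2403/32 = 75.0938

WM = 75.0938


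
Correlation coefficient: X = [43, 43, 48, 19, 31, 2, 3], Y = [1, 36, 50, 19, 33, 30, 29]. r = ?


Mean X = 27.0000, Mean Y = 28.2857
SD X = 17.864570, SD Y = 14.078497
Cov = 25.142857
r = 25.142857/(17.864570*14.078497) = 0.1000

r = 0.1000


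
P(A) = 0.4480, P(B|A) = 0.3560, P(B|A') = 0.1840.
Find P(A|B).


P(B) = P(B|A)*P(A) + P(B|A')*P(A')
= 0.3560*0.4480 + 0.1840*0.5520
= 0.159488 + 0.101568 = 0.261056
P(A|B) = 0.159488/0.261056 = 0.6109

P(A|B) = 0.6109


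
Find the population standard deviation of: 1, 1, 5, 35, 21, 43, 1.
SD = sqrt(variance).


Mean = 15.2857
Variance = 272.4898
SD = sqrt(272.4898) = 16.5073

SD = 16.5073


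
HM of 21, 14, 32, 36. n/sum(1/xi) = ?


Sum of reciprocals = 1/21 + 1/14 + 1/32 + 1/36 = 0.178075
HM = 4/0.178075 = 22.4624

HM = 22.4624


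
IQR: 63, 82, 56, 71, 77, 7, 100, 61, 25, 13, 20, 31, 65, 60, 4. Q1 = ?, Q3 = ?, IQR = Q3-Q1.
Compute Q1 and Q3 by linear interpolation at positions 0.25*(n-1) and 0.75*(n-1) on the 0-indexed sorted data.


Sorted: 4, 7, 13, 20, 25, 31, 56, 60, 61, 63, 65, 71, 77, 82, 100
Q1 (25th %ile) = 22.5000
Q3 (75th %ile) = 68.0000
IQR = 68.0000 - 22.5000 = 45.5000

IQR = 45.5000


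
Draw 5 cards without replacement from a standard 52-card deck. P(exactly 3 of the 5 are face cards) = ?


Hypergeometric: P(X=3) = C(12,3)·C(40,2) / C(52,5)
= 220 × 780 / 2598960
= 171600/2598960 = 0.0660

P = 0.0660


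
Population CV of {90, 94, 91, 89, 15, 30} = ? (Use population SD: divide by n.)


Mean = 68.1667
SD = 32.6160
CV = (32.6160/68.1667)*100 = 47.8475%

CV = 47.8475%


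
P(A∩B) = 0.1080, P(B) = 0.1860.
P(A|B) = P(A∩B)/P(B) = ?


P(A|B) = 0.1080/0.1860 = 0.5806

P(A|B) = 0.5806


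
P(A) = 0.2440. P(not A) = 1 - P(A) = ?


P(not A) = 1 - 0.2440 = 0.7560

P(not A) = 0.7560


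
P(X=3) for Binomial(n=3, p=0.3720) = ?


C(3,3) = 1
p^3 = 0.051479
(1-p)^0 = 1.000000
P = 1 * 0.051479 * 1.000000 = 0.0515

P(X=3) = 0.0515


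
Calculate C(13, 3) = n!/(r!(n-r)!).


C(13,3) = 13!/(3! × 10!)
= 6227020800/(6 × 3628800)
= 286

C(13,3) = 286


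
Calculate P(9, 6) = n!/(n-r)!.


P(9,6) = 9!/3!
= 362880/6
= 60480

P(9,6) = 60480


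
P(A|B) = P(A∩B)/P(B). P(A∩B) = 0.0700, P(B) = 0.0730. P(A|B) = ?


P(A|B) = 0.0700/0.0730 = 0.9589

P(A|B) = 0.9589


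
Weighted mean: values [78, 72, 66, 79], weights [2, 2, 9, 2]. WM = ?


Numerator = 78*2 + 72*2 + 66*9 + 79*2 = 1052
Denominator = 2 + 2 + 9 + 2 = 15
WM = 1052/15 = 70.1333

WM = 70.1333


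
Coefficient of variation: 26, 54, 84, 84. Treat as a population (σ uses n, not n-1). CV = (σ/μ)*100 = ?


Mean = 62.0000
SD = 24.1247
CV = (24.1247/62.0000)*100 = 38.9108%

CV = 38.9108%


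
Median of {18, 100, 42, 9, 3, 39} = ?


Sorted: 3, 9, 18, 39, 42, 100
n = 6 (even)
Middle values: 18 and 39
Median = (18+39)/2 = 28.5000

Median = 28.5000


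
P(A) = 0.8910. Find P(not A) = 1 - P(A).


P(not A) = 1 - 0.8910 = 0.1090

P(not A) = 0.1090


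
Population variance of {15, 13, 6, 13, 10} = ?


Mean = 11.4000
Squared deviations: 12.9600, 2.5600, 29.1600, 2.5600, 1.9600
Sum = 49.2000
Variance = 49.2000/5 = 9.8400

Variance = 9.8400


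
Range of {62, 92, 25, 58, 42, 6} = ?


Max = 92, Min = 6
Range = 92 - 6 = 86

Range = 86


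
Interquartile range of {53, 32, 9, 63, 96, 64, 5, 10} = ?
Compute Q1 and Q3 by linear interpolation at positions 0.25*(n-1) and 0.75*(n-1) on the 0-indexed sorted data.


Sorted: 5, 9, 10, 32, 53, 63, 64, 96
Q1 (25th %ile) = 9.7500
Q3 (75th %ile) = 63.2500
IQR = 63.2500 - 9.7500 = 53.5000

IQR = 53.5000


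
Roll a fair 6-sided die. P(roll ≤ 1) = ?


Favorable outcomes (roll ≤ 1): 1
Total outcomes = 6
P = 1/6 = 0.1667

P = 0.1667


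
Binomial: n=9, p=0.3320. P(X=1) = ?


C(9,1) = 9
p^1 = 0.332000
(1-p)^8 = 0.039647
P = 9 * 0.332000 * 0.039647 = 0.1185

P(X=1) = 0.1185


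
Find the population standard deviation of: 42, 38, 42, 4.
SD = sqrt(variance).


Mean = 31.5000
Variance = 254.7500
SD = sqrt(254.7500) = 15.9609

SD = 15.9609


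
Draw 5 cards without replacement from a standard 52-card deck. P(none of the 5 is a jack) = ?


P(no jacks) = (48/52) × (47/51) × (46/50) × (45/49) × (44/48)
= 0.6588

P = 0.6588


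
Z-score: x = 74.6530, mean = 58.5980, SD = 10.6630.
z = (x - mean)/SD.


z = (74.6530 - 58.5980)/10.6630
= 16.0550/10.6630
= 1.5057

z = 1.5057


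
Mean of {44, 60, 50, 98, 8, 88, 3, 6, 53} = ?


Sum = 44 + 60 + 50 + 98 + 8 + 88 + 3 + 6 + 53 = 410
n = 9
Mean = 410/9 = 45.5556

Mean = 45.5556


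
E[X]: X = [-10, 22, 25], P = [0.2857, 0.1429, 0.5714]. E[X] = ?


E[X] = -10*0.2857 + 22*0.1429 + 25*0.5714
= -2.8570 + 3.1438 + 14.2850
= 14.5718

E[X] = 14.5718


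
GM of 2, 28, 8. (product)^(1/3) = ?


Product = 2 × 28 × 8 = 448
GM = 448^(1/3) = 7.6517

GM = 7.6517


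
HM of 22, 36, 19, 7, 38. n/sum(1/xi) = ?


Sum of reciprocals = 1/22 + 1/36 + 1/19 + 1/7 + 1/38 = 0.295037
HM = 5/0.295037 = 16.9470

HM = 16.9470


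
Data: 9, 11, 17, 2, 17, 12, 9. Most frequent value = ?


Frequencies: 2:1, 9:2, 11:1, 12:1, 17:2
Max frequency = 2
Mode = 9, 17

Mode = 9, 17


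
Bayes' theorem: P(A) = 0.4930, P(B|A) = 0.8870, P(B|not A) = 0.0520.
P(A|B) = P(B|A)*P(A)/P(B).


P(B) = P(B|A)*P(A) + P(B|A')*P(A')
= 0.8870*0.4930 + 0.0520*0.5070
= 0.437291 + 0.026364 = 0.463655
P(A|B) = 0.437291/0.463655 = 0.9431

P(A|B) = 0.9431


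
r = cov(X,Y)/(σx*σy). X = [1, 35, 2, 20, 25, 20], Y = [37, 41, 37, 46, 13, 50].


Mean X = 17.1667, Mean Y = 37.3333
SD X = 12.157531, SD Y = 11.841546
Cov = -9.055556
r = -9.055556/(12.157531*11.841546) = -0.0629

r = -0.0629


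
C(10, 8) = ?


C(10,8) = 10!/(8! × 2!)
= 3628800/(40320 × 2)
= 45

C(10,8) = 45


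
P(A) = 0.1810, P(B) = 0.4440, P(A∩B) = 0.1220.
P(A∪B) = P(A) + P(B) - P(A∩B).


P(A∪B) = 0.1810 + 0.4440 - 0.1220
= 0.6250 - 0.1220
= 0.5030

P(A∪B) = 0.5030


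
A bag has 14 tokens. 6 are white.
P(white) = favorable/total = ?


P = 6/14 = 0.4286

P = 0.4286


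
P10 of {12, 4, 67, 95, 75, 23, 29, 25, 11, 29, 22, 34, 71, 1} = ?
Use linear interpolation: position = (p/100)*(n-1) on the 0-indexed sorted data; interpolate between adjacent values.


Sorted: 1, 4, 11, 12, 22, 23, 25, 29, 29, 34, 67, 71, 75, 95
n = 14
Index = 10/100 * 13 = 1.3000
Lower = data[1] = 4, Upper = data[2] = 11
P10 = 4 + 0.3000*(7) = 6.1000

P10 = 6.1000


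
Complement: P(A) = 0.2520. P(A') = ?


P(not A) = 1 - 0.2520 = 0.7480

P(not A) = 0.7480


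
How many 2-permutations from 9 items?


P(9,2) = 9!/7!
= 362880/5040
= 72

P(9,2) = 72


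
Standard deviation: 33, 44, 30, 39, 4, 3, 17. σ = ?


Mean = 24.2857
Variance = 233.0612
SD = sqrt(233.0612) = 15.2663

SD = 15.2663


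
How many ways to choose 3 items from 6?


C(6,3) = 6!/(3! × 3!)
= 720/(6 × 6)
= 20

C(6,3) = 20


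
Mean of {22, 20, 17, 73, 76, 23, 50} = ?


Sum = 22 + 20 + 17 + 73 + 76 + 23 + 50 = 281
n = 7
Mean = 281/7 = 40.1429

Mean = 40.1429


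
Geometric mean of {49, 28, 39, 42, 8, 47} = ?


Product = 49 × 28 × 39 × 42 × 8 × 47 = 844998336
GM = 844998336^(1/6) = 30.7475

GM = 30.7475


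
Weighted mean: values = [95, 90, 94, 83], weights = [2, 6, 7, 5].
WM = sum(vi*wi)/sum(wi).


Numerator = 95*2 + 90*6 + 94*7 + 83*5 = 1803
Denominator = 2 + 6 + 7 + 5 = 20
WM = 1803/20 = 90.1500

WM = 90.1500


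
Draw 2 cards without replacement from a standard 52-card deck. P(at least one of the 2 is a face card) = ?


P(at least one) = 1 - P(none)
P(none) = (40/52) × (39/51) = 0.588235
P(at least one) = 1 - 0.588235 = 0.4118

P = 0.4118


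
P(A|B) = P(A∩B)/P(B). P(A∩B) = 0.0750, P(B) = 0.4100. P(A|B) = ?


P(A|B) = 0.0750/0.4100 = 0.1829

P(A|B) = 0.1829


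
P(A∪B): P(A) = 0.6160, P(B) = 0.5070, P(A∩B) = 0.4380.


P(A∪B) = 0.6160 + 0.5070 - 0.4380
= 1.1230 - 0.4380
= 0.6850

P(A∪B) = 0.6850


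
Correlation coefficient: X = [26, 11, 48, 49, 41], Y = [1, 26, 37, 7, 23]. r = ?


Mean X = 35.0000, Mean Y = 18.8000
SD X = 14.546477, SD Y = 13.090455
Cov = 16.800000
r = 16.800000/(14.546477*13.090455) = 0.0882

r = 0.0882


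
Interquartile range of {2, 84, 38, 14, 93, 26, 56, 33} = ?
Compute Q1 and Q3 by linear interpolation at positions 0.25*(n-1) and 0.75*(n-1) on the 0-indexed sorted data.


Sorted: 2, 14, 26, 33, 38, 56, 84, 93
Q1 (25th %ile) = 23.0000
Q3 (75th %ile) = 63.0000
IQR = 63.0000 - 23.0000 = 40.0000

IQR = 40.0000


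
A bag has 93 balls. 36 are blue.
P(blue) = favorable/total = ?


P = 36/93 = 0.3871

P = 0.3871


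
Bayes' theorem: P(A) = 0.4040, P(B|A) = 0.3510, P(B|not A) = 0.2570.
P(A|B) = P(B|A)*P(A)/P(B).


P(B) = P(B|A)*P(A) + P(B|A')*P(A')
= 0.3510*0.4040 + 0.2570*0.5960
= 0.141804 + 0.153172 = 0.294976
P(A|B) = 0.141804/0.294976 = 0.4807

P(A|B) = 0.4807


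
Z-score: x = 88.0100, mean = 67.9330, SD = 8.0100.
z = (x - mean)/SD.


z = (88.0100 - 67.9330)/8.0100
= 20.0770/8.0100
= 2.5065

z = 2.5065


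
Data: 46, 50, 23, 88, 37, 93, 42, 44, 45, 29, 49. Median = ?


Sorted: 23, 29, 37, 42, 44, 45, 46, 49, 50, 88, 93
n = 11 (odd)
Middle value = 45

Median = 45


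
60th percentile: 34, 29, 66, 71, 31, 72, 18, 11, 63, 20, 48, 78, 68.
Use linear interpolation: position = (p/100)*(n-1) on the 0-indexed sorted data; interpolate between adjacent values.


Sorted: 11, 18, 20, 29, 31, 34, 48, 63, 66, 68, 71, 72, 78
n = 13
Index = 60/100 * 12 = 7.2000
Lower = data[7] = 63, Upper = data[8] = 66
P60 = 63 + 0.2000*(3) = 63.6000

P60 = 63.6000


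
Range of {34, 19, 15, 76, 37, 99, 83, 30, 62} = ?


Max = 99, Min = 15
Range = 99 - 15 = 84

Range = 84


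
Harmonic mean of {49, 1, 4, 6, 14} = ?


Sum of reciprocals = 1/49 + 1/1 + 1/4 + 1/6 + 1/14 = 1.508503
HM = 5/1.508503 = 3.3145

HM = 3.3145
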